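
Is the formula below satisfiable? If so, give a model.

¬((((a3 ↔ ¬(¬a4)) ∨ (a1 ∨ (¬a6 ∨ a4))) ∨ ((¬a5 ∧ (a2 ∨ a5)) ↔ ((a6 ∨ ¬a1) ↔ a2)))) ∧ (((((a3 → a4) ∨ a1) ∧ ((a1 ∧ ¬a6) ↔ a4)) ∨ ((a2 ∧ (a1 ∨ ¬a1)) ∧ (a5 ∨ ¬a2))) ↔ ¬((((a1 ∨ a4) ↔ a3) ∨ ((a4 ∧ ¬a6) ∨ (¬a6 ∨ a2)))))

The formula is unsatisfiable.

Case a1 = True: the conjunct ¬((((a3 ↔ ¬(¬a4)) ∨ (a1 ∨ (¬a6 ∨ a4))) ∨ ((¬a5 ∧ (a2 ∨ a5)) ↔ ((a6 ∨ ¬a1) ↔ a2)))) becomes ¬((True ∨ ((¬a5 ∧ (a2 ∨ a5)) ↔ (a6 ↔ a2)))) = False.
Case a1 = False: the formula simplifies to ¬((((a3 ↔ ¬(¬a4)) ∨ (¬a6 ∨ a4)) ∨ ((¬a5 ∧ (a2 ∨ a5)) ↔ a2))) ∧ ((((a3 → a4) ∧ ¬a4) ∨ (a2 ∧ (a5 ∨ ¬a2))) ↔ ¬(((a4 ↔ a3) ∨ ((a4 ∧ ¬a6) ∨ (¬a6 ∨ a2))))).
  a4 = True: the conjunct ¬((((a3 ↔ ¬(¬a4)) ∨ (¬a6 ∨ a4)) ∨ ((¬a5 ∧ (a2 ∨ a5)) ↔ a2))) becomes ¬((True ∨ ((¬a5 ∧ (a2 ∨ a5)) ↔ a2))) = False.
  a4 = False: simplifies to ¬(((¬a3 ∨ ¬a6) ∨ ((¬a5 ∧ (a2 ∨ a5)) ↔ a2))) ∧ ((¬a3 ∨ (a2 ∧ (a5 ∨ ¬a2))) ↔ ¬((¬a3 ∨ (¬a6 ∨ a2)))).
    a3 = True: simplifies to ¬((¬a6 ∨ ((¬a5 ∧ (a2 ∨ a5)) ↔ a2))) ∧ ((a2 ∧ (a5 ∨ ¬a2)) ↔ ¬((¬a6 ∨ a2))).
      a6 = True: simplifies to ¬(((¬a5 ∧ (a2 ∨ a5)) ↔ a2)) ∧ ((a2 ∧ (a5 ∨ ¬a2)) ↔ ¬a2).
        a2 = True: simplifies to ¬(¬a5) ∧ ¬a5.
          a5 = True: the conjunct ¬a5 is False.
          a5 = False: the conjunct ¬(¬a5) becomes ¬(¬False) = False.
        a2 = False: the conjunct (a2 ∧ (a5 ∨ ¬a2)) ↔ ¬a2 becomes (False ∧ True) ↔ ¬False = False.
      a6 = False: the conjunct ¬((¬a6 ∨ ((¬a5 ∧ (a2 ∨ a5)) ↔ a2))) becomes ¬((True ∨ ((¬a5 ∧ (a2 ∨ a5)) ↔ a2))) = False.
    a3 = False: the conjunct ¬(((¬a3 ∨ ¬a6) ∨ ((¬a5 ∧ (a2 ∨ a5)) ↔ a2))) becomes ¬((True ∨ ((¬a5 ∧ (a2 ∨ a5)) ↔ a2))) = False.
Both cases fail — unsatisfiable.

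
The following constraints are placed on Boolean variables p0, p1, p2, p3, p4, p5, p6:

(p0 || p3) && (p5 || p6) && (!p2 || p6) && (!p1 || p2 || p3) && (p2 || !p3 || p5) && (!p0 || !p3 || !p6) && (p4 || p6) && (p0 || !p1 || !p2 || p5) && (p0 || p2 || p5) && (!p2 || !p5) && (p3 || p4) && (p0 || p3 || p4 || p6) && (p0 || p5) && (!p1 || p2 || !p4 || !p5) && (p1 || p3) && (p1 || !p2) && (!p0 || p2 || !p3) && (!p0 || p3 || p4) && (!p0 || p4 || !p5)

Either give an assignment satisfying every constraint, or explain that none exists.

p0=T, p1=T, p2=T, p3=F, p4=T, p5=F, p6=T

Set p0 = True.
Try p1 = False:
  (p1 || p3) forces p3 = True.
  (!p0 || !p3 || !p6) forces p6 = False.
  (p5 || p6) forces p5 = True.
  (!p2 || p6) forces p2 = False.
  clause (!p0 || p2 || !p3) is falsified — backtrack.
So p1 = True.
Try p2 = False:
  (!p1 || p2 || p3) forces p3 = True.
  clause (!p0 || p2 || !p3) is falsified — backtrack.
So p2 = True.
  then (!p2 || p6) forces p6 = True.
  then (!p0 || !p3 || !p6) forces p3 = False.
  then (!p2 || !p5) forces p5 = False.
  then (p3 || p4) forces p4 = True.
All clauses satisfied.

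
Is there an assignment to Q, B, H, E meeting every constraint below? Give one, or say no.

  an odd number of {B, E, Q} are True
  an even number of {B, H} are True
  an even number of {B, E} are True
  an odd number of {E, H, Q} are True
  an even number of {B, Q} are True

Q = True; B = True; H = True; E = True

{B, E, Q}: 3 true → odd ✓
{B, H}: 2 true → even ✓
{B, E}: 2 true → even ✓
{E, H, Q}: 3 true → odd ✓
{B, Q}: 2 true → even ✓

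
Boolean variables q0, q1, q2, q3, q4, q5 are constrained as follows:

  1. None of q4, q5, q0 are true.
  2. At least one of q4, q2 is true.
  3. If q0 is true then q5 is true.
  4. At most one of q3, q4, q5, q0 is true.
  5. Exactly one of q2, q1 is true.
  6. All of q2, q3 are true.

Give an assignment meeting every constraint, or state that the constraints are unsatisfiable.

q0=F; q1=F; q2=T; q3=T; q4=F; q5=F

  (1) {q4, q5, q0}: 0 true — none ✓
  (2) {q4, q2}: 1 true — at least one ✓
  (3) q0=F ⇒ q5: vacuous ✓
  (4) {q3, q4, q5, q0}: 1 true — at most one ✓
  (5) {q2, q1}: 1 true — exactly one ✓
  (6) {q2, q3}: all 2 true ✓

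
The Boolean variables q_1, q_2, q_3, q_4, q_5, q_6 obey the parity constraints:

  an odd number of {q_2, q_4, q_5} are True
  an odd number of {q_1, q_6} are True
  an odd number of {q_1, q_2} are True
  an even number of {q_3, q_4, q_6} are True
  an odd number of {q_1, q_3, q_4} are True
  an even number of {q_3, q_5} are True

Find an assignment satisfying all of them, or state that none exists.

The formula is unsatisfiable.

Adding constraints 1, 2, 3, 4, 6 mod 2: every variable appears an even number of times on the left, so the left side is 0.
But the right sides sum to 1 (mod 2). 0 ≠ 1 — the system is inconsistent.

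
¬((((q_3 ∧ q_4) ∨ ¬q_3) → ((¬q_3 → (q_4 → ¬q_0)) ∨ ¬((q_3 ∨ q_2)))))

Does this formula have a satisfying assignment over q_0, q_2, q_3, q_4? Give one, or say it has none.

q_0=T, q_2=T, q_3=F, q_4=T

  ¬((((q_3 ∧ q_4) ∨ ¬q_3) → ((¬q_3 → (q_4 → ¬q_0)) ∨ ¬((q_3 ∨ q_2))))) = True
    ((q_3 ∧ q_4) ∨ ¬q_3) → ((¬q_3 → (q_4 → ¬q_0)) ∨ ¬((q_3 ∨ q_2))) = False
      (q_3 ∧ q_4) ∨ ¬q_3 = True
        q_3 ∧ q_4 = False
        ¬q_3 = True
      (¬q_3 → (q_4 → ¬q_0)) ∨ ¬((q_3 ∨ q_2)) = False
        ¬q_3 → (q_4 → ¬q_0) = False
          ¬q_3 = True
          q_4 → ¬q_0 = False
            ¬q_0 = False
        ¬((q_3 ∨ q_2)) = False
          q_3 ∨ q_2 = True
The formula evaluates to True.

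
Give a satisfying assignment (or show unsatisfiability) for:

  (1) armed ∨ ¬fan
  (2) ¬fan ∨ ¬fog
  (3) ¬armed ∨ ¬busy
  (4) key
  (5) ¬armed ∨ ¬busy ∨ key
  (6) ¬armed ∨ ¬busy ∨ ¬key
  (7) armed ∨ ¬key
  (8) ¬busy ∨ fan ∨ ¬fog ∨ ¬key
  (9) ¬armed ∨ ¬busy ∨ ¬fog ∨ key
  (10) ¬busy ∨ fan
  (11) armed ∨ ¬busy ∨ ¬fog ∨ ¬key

Unit clause (key) forces key = True.
In (armed ∨ ¬key) only armed is left, so armed = True.
In (¬armed ∨ ¬busy) only ¬busy is left, so busy = False.
Set fan = False.
Set fog = True.
All clauses satisfied.

busy=F, fan=F, armed=T, fog=T, key=T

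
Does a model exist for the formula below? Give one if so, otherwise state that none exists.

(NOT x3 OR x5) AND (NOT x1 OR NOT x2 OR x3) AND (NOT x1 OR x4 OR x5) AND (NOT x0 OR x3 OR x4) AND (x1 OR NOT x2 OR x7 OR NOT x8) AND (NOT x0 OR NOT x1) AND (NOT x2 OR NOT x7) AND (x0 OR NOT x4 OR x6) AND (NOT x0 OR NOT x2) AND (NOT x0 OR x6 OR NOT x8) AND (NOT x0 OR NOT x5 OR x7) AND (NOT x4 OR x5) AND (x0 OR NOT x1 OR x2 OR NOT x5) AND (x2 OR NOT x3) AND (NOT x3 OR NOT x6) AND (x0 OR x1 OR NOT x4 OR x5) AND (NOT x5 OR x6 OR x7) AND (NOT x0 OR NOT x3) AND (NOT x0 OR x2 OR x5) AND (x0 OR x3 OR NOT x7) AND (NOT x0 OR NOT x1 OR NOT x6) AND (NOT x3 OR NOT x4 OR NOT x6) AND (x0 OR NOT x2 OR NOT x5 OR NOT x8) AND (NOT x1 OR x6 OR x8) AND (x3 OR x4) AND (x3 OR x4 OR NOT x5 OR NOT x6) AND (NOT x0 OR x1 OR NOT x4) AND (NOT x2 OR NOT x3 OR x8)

x0 = False; x1 = False; x2 = False; x3 = False; x4 = True; x5 = True; x6 = True; x7 = False; x8 = False

Try x0 = True:
  (NOT x0 OR NOT x1) forces x1 = False.
  (NOT x0 OR NOT x2) forces x2 = False.
  (x2 OR NOT x3) forces x3 = False.
  (NOT x0 OR x3 OR x4) forces x4 = True.
  clause (NOT x0 OR x1 OR NOT x4) is falsified — backtrack.
So x0 = False.
Set x1 = False.
Set x2 = False.
  then (x2 OR NOT x3) forces x3 = False.
  then (x0 OR x3 OR NOT x7) forces x7 = False.
  then (x3 OR x4) forces x4 = True.
  then (x0 OR NOT x4 OR x6) forces x6 = True.
  then (NOT x4 OR x5) forces x5 = True.
Set x8 = False.
All clauses satisfied.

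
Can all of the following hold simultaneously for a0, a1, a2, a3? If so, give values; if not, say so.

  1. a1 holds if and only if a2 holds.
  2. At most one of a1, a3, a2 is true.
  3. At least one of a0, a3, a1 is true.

a0=F; a1=F; a2=F; a3=T

  (1) a1=F, a2=F — same ✓
  (2) {a1, a3, a2}: 1 true — at most one ✓
  (3) {a0, a3, a1}: 1 true — at least one ✓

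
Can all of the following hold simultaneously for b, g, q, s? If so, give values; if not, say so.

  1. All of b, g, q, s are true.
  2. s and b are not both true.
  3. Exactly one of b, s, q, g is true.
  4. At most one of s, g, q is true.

Case b = True:
  (1) forces g = True.
  Constraint (3) is violated (b=T, g=T) — contradiction.
Case b = False:
  Constraint (1) is violated (b=F) — contradiction.
Both cases fail — unsatisfiable.

The formula is unsatisfiable.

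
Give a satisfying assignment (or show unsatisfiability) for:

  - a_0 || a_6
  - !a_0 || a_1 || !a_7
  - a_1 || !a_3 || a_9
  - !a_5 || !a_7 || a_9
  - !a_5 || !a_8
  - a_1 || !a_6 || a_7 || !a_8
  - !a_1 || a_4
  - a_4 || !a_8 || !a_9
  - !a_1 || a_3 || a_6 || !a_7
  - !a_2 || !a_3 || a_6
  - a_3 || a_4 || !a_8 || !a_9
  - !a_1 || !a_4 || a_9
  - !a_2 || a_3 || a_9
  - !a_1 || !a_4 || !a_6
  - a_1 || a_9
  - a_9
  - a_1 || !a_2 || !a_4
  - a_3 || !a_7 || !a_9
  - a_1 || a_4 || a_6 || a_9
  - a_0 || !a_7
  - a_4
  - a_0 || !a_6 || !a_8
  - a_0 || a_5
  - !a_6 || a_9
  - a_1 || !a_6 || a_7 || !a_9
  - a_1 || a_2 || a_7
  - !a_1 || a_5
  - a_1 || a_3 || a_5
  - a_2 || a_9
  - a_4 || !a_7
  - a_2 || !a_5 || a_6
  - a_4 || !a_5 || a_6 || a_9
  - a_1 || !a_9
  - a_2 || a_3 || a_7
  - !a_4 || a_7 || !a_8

Unit clause (a_9) forces a_9 = True.
Unit clause (a_4) forces a_4 = True.
In (a_1 || !a_9) only a_1 is left, so a_1 = True.
In (!a_1 || !a_4 || !a_6) only !a_6 is left, so a_6 = False.
In (!a_1 || a_5) only a_5 is left, so a_5 = True.
In (a_2 || !a_5 || a_6) only a_2 is left, so a_2 = True.
In (a_0 || a_6) only a_0 is left, so a_0 = True.
In (!a_5 || !a_8) only !a_8 is left, so a_8 = False.
In (!a_2 || !a_3 || a_6) only !a_3 is left, so a_3 = False.
In (a_3 || !a_7 || !a_9) only !a_7 is left, so a_7 = False.
All clauses satisfied.

a_0 = True; a_1 = True; a_2 = True; a_3 = False; a_4 = True; a_5 = True; a_6 = False; a_7 = False; a_8 = False; a_9 = True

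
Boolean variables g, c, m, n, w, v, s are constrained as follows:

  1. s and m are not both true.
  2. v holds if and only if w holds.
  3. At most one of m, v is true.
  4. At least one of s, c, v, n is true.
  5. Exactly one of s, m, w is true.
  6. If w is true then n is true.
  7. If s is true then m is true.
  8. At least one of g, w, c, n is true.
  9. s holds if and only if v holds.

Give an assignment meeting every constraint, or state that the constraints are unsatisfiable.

g: True; c: True; m: True; n: True; w: False; v: False; s: False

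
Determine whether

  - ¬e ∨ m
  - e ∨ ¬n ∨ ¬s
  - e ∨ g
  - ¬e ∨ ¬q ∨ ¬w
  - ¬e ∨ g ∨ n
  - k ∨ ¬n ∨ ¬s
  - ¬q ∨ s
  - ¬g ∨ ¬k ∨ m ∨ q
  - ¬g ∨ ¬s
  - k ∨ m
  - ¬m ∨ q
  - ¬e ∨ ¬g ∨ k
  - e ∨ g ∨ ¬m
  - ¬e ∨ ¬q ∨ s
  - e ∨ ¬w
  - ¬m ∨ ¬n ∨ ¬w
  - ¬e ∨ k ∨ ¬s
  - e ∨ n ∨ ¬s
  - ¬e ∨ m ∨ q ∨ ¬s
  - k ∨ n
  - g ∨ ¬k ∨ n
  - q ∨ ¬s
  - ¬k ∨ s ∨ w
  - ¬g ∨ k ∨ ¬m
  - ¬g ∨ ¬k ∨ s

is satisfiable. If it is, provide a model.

n: True; w: False; e: True; k: True; s: True; g: False; m: True; q: True

Set n = True.
Set w = False.
Set e = True.
  then (¬e ∨ m) forces m = True.
  then (¬m ∨ q) forces q = True.
  then (¬e ∨ ¬q ∨ s) forces s = True.
  then (¬e ∨ k ∨ ¬s) forces k = True.
  then (¬g ∨ ¬s) forces g = False.
All clauses satisfied.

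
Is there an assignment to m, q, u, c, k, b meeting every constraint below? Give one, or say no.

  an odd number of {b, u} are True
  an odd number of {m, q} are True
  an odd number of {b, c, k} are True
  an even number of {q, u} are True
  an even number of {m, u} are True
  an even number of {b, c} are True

The formula is unsatisfiable.

Adding constraints 2, 4, 5 mod 2: every variable appears an even number of times on the left, so the left side is 0.
But the right sides sum to 1 (mod 2). 0 ≠ 1 — the system is inconsistent.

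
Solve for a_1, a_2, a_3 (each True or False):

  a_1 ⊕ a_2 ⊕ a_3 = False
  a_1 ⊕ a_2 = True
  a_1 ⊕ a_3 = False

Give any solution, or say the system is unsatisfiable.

a_1=T, a_2=F, a_3=T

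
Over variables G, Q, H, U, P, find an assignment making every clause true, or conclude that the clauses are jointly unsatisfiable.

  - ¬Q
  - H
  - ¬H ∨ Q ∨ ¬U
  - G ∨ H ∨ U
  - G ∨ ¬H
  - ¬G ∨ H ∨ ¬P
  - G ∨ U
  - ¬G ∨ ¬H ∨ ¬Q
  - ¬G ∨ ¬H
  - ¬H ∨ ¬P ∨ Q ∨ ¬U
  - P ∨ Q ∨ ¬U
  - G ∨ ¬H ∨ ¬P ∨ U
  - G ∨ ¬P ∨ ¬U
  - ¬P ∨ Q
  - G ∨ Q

Case G = True:
  (¬Q) forces Q = False.
  (H) forces H = True.
  Clause (¬G ∨ ¬H) is falsified — contradiction.
Case G = False:
  (¬Q) forces Q = False.
  Clause (G ∨ Q) is falsified — contradiction.
Both cases fail, so the formula is unsatisfiable.

No satisfying assignment exists.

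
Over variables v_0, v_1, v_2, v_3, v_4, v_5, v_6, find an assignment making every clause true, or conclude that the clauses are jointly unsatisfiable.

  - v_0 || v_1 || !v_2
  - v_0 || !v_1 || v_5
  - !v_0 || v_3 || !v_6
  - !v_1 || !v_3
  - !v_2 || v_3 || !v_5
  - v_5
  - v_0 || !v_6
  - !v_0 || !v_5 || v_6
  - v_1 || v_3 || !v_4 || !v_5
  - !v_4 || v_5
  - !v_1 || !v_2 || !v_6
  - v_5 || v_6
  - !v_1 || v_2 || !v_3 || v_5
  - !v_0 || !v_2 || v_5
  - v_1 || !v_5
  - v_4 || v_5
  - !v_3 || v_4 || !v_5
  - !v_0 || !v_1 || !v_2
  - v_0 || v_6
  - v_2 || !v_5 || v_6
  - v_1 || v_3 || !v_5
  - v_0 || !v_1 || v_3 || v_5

No satisfying assignment exists.

Case v_5 = True:
  (v_1 || !v_5) forces v_1 = True.
  (!v_1 || !v_3) forces v_3 = False.
  (!v_2 || v_3 || !v_5) forces v_2 = False.
  (v_2 || !v_5 || v_6) forces v_6 = True.
  (!v_0 || v_3 || !v_6) forces v_0 = False.
  Clause (v_0 || !v_6) is falsified — contradiction.
Case v_5 = False:
  Clause (v_5) is falsified — contradiction.
Both cases fail, so the formula is unsatisfiable.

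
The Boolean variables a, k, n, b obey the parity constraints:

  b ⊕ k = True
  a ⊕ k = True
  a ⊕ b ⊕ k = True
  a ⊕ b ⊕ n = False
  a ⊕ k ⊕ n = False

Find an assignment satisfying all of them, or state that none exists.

Adding constraints 1, 4, 5 mod 2: every variable appears an even number of times on the left, so the left side is 0.
But the right sides sum to 1 (mod 2). 0 ≠ 1 — the system is inconsistent.

Unsatisfiable — no assignment works.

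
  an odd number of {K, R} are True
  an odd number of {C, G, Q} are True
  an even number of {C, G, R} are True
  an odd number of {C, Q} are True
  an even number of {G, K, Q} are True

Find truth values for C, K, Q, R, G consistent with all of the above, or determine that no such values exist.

C = True, K = False, Q = False, R = True, G = False

{K, R}: 1 true → odd ✓
{C, G, Q}: 1 true → odd ✓
{C, G, R}: 2 true → even ✓
{C, Q}: 1 true → odd ✓
{G, K, Q}: 0 true → even ✓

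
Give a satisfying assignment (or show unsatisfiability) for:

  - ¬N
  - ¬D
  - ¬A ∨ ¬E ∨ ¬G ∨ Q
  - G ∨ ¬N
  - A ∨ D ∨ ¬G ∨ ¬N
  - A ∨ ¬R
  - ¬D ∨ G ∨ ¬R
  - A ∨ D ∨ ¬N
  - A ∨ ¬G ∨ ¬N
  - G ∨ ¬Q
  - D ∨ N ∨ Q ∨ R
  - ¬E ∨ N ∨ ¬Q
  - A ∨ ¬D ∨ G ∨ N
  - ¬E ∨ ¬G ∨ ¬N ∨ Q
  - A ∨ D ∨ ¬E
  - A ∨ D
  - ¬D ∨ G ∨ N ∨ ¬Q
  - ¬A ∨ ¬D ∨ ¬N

Unit clause (¬N) forces N = False.
Unit clause (¬D) forces D = False.
In (A ∨ D) only A is left, so A = True.
Set G = True.
Set E = False.
Set R = True.
Set Q = False.
All clauses satisfied.

G: True, E: False, N: False, R: True, D: False, Q: False, A: True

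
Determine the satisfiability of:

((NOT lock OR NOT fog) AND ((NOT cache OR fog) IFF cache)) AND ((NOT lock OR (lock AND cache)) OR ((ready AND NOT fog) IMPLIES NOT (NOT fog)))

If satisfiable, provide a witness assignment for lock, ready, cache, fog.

lock = False, ready = True, cache = True, fog = True

  (NOT lock OR NOT fog) AND ((NOT cache OR fog) IFF cache) = True
    NOT lock OR NOT fog = True
      NOT lock = True
      NOT fog = False
    (NOT cache OR fog) IFF cache = True
      NOT cache OR fog = True
        NOT cache = False
  (NOT lock OR (lock AND cache)) OR ((ready AND NOT fog) IMPLIES NOT (NOT fog)) = True
    NOT lock OR (lock AND cache) = True
      NOT lock = True
      lock AND cache = False
    (ready AND NOT fog) IMPLIES NOT (NOT fog) = True
      ready AND NOT fog = False
        NOT fog = False
      NOT (NOT fog) = True
        NOT fog = False
Both conjuncts True, so the formula holds.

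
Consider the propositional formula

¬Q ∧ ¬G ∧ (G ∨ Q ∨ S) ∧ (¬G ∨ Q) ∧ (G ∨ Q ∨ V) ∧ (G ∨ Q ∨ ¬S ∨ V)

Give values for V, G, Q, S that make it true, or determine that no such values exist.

V = True, G = False, Q = False, S = True

Unit clause (¬Q) forces Q = False.
Unit clause (¬G) forces G = False.
In (G ∨ Q ∨ S) only S is left, so S = True.
In (G ∨ Q ∨ V) only V is left, so V = True.
Check each clause:
  (¬Q): ¬Q holds.
  (¬G): ¬G holds.
  (G ∨ Q ∨ S): S holds.
  (¬G ∨ Q): ¬G holds.
  (G ∨ Q ∨ V): V holds.
  (G ∨ Q ∨ ¬S ∨ V): V holds.
All clauses satisfied.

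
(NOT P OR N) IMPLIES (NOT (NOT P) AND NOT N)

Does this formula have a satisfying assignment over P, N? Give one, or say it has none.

P = True; N = False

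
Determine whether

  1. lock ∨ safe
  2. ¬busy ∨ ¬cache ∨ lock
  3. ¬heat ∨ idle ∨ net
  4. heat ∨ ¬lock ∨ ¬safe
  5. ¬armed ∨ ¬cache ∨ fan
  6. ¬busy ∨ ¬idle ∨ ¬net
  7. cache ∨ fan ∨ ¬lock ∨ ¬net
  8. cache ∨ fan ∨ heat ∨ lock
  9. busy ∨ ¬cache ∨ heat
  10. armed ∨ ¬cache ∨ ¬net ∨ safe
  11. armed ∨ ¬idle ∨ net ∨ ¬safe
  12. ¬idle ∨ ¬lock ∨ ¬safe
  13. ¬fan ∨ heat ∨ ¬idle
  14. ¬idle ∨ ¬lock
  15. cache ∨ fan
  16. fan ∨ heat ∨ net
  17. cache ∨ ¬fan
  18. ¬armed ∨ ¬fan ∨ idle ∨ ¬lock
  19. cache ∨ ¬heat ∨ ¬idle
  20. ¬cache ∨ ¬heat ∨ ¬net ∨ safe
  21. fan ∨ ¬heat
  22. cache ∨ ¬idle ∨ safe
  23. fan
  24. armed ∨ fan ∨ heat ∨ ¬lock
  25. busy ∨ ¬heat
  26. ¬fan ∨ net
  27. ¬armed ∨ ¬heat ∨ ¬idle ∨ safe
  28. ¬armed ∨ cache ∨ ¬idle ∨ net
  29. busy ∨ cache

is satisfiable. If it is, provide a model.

Unit clause (fan) forces fan = True.
In (¬fan ∨ net) only net is left, so net = True.
In (cache ∨ ¬fan) only cache is left, so cache = True.
Try safe = False:
  (lock ∨ safe) forces lock = True.
  (armed ∨ ¬cache ∨ ¬net ∨ safe) forces armed = True.
  (¬idle ∨ ¬lock) forces idle = False.
  clause (¬armed ∨ ¬fan ∨ idle ∨ ¬lock) is falsified — backtrack.
So safe = True.
Set lock = True.
  then (heat ∨ ¬lock ∨ ¬safe) forces heat = True.
  then (¬idle ∨ ¬lock ∨ ¬safe) forces idle = False.
  then (¬armed ∨ ¬fan ∨ idle ∨ ¬lock) forces armed = False.
  then (busy ∨ ¬heat) forces busy = True.
All clauses satisfied.

safe=T, fan=T, lock=T, heat=T, net=T, armed=F, busy=T, idle=F, cache=T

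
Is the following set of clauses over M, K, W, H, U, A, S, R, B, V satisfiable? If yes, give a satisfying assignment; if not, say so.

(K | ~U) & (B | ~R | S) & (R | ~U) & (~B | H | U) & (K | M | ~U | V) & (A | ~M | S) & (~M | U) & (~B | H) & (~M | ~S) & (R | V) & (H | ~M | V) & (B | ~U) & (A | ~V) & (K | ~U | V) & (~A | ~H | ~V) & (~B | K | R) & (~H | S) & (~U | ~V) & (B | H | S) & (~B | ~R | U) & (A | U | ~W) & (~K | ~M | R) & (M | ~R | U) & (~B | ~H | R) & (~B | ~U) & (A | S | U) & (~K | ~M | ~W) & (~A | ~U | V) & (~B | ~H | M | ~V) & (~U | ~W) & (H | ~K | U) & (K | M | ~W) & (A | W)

M=F; K=F; W=F; H=F; U=F; A=T; S=T; R=F; B=F; V=T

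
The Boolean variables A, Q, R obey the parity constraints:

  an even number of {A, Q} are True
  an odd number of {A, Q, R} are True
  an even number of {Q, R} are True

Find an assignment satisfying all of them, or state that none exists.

A: True, Q: True, R: True

{A, Q}: 2 true → even ✓
{A, Q, R}: 3 true → odd ✓
{Q, R}: 2 true → even ✓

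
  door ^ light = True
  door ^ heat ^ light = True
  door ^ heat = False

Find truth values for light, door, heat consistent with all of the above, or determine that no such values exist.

light = True, door = False, heat = False

door ^ light = F ^ T = True ✓
door ^ heat ^ light = F ^ F ^ T = True ✓
door ^ heat = F ^ F = False ✓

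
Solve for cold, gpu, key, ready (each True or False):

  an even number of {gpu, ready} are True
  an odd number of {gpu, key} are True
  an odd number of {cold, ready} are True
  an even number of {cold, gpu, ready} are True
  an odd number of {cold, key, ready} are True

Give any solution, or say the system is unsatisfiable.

cold = False, gpu = True, key = False, ready = True

{gpu, ready}: 2 true → even ✓
{gpu, key}: 1 true → odd ✓
{cold, ready}: 1 true → odd ✓
{cold, gpu, ready}: 2 true → even ✓
{cold, key, ready}: 1 true → odd ✓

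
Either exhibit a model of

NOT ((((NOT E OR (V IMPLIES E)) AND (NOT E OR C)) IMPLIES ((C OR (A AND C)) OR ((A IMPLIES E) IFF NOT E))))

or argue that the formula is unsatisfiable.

A: True, C: False, V: True, E: False

  NOT ((((NOT E OR (V IMPLIES E)) AND (NOT E OR C)) IMPLIES ((C OR (A AND C)) OR ((A IMPLIES E) IFF NOT E)))) = True
    ((NOT E OR (V IMPLIES E)) AND (NOT E OR C)) IMPLIES ((C OR (A AND C)) OR ((A IMPLIES E) IFF NOT E)) = False
      (NOT E OR (V IMPLIES E)) AND (NOT E OR C) = True
        NOT E OR (V IMPLIES E) = True
          NOT E = True
          V IMPLIES E = False
        NOT E OR C = True
          NOT E = True
      (C OR (A AND C)) OR ((A IMPLIES E) IFF NOT E) = False
        C OR (A AND C) = False
          A AND C = False
        (A IMPLIES E) IFF NOT E = False
          A IMPLIES E = False
          NOT E = True
The formula evaluates to True.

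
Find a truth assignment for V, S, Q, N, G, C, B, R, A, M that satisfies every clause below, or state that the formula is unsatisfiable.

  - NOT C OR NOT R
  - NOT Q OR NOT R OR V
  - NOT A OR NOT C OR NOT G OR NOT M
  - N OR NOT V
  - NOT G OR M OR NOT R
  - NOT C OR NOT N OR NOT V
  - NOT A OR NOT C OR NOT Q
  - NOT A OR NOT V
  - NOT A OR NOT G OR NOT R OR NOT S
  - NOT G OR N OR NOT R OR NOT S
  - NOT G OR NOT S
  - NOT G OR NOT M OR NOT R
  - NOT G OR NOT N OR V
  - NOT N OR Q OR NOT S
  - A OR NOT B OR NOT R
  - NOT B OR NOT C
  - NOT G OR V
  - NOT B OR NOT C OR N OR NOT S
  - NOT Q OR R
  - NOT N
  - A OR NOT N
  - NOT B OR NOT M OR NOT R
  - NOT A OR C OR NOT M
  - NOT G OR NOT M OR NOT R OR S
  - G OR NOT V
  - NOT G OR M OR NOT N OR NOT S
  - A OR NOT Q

Unit clause (NOT N) forces N = False.
In (N OR NOT V) only NOT V is left, so V = False.
In (NOT G OR V) only NOT G is left, so G = False.
Set S = False.
Set Q = False.
Set C = True.
  then (NOT C OR NOT R) forces R = False.
  then (NOT B OR NOT C) forces B = False.
Set A = True.
Set M = True.
All clauses satisfied.

V = False; S = False; Q = False; N = False; G = False; C = True; B = False; R = False; A = True; M = True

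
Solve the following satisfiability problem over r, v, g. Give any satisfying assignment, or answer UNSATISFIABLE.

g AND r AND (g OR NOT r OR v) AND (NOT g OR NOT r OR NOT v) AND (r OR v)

r=T; v=F; g=T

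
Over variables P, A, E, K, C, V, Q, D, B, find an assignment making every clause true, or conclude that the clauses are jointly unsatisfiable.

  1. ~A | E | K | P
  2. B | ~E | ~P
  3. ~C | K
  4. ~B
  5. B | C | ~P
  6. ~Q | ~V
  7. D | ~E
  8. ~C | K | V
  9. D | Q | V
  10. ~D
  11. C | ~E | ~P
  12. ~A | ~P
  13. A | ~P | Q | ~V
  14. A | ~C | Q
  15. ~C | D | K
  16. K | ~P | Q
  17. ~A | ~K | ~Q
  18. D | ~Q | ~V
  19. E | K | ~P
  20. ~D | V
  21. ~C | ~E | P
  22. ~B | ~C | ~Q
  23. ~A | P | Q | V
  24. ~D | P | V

Unit clause (~B) forces B = False.
Unit clause (~D) forces D = False.
In (D | ~E) only ~E is left, so E = False.
Set P = False.
Set A = True.
  then (~A | E | K | P) forces K = True.
  then (~A | ~K | ~Q) forces Q = False.
  then (~A | P | Q | V) forces V = True.
Set C = False.
All clauses satisfied.

P=F, A=T, E=F, K=T, C=F, V=T, Q=F, D=F, B=F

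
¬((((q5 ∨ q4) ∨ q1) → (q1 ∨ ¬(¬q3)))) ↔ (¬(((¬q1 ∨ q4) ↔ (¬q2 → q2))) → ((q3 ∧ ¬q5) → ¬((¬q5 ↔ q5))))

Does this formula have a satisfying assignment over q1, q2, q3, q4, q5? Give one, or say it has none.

q1: False, q2: True, q3: False, q4: False, q5: True

  ¬((((q5 ∨ q4) ∨ q1) → (q1 ∨ ¬(¬q3)))) ↔ (¬(((¬q1 ∨ q4) ↔ (¬q2 → q2))) → ((q3 ∧ ¬q5) → ¬((¬q5 ↔ q5)))) = True
    ¬((((q5 ∨ q4) ∨ q1) → (q1 ∨ ¬(¬q3)))) = True
      ((q5 ∨ q4) ∨ q1) → (q1 ∨ ¬(¬q3)) = False
        (q5 ∨ q4) ∨ q1 = True
          q5 ∨ q4 = True
        q1 ∨ ¬(¬q3) = False
          ¬(¬q3) = False
            ¬q3 = True
    ¬(((¬q1 ∨ q4) ↔ (¬q2 → q2))) → ((q3 ∧ ¬q5) → ¬((¬q5 ↔ q5))) = True
      ¬(((¬q1 ∨ q4) ↔ (¬q2 → q2))) = False
        (¬q1 ∨ q4) ↔ (¬q2 → q2) = True
          ¬q1 ∨ q4 = True
            ¬q1 = True
          ¬q2 → q2 = True
            ¬q2 = False
      (q3 ∧ ¬q5) → ¬((¬q5 ↔ q5)) = True
        q3 ∧ ¬q5 = False
          ¬q5 = False
        ¬((¬q5 ↔ q5)) = True
          ¬q5 ↔ q5 = False
            ¬q5 = False
The formula evaluates to True.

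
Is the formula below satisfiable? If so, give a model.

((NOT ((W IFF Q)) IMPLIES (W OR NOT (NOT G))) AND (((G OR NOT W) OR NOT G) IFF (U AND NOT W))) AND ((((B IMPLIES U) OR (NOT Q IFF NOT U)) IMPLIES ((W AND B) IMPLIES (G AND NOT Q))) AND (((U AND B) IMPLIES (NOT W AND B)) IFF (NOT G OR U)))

B = False; Q = False; W = False; U = True; G = True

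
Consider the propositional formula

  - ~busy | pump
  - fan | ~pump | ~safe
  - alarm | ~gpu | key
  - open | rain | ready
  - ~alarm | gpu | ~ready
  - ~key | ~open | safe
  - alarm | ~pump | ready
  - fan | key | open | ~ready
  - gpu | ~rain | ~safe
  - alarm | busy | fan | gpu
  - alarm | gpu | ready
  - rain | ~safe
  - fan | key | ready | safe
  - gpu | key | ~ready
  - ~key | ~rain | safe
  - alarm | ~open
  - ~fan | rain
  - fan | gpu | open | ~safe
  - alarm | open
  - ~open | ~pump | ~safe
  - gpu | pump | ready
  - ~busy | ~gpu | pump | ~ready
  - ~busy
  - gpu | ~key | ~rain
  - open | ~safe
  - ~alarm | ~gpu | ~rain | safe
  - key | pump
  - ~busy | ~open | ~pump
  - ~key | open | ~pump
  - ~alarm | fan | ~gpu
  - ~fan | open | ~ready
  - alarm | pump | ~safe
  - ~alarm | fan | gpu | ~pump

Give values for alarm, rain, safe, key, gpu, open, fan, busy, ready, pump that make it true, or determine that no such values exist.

alarm = True; rain = True; safe = True; key = True; gpu = True; open = True; fan = True; busy = False; ready = False; pump = False

Unit clause (~busy) forces busy = False.
Try alarm = False:
  (alarm | ~open) forces open = False.
  clause (alarm | open) is falsified — backtrack.
So alarm = True.
Set rain = True.
Set safe = True.
  then (gpu | ~rain | ~safe) forces gpu = True.
  then (open | ~safe) forces open = True.
  then (~alarm | fan | ~gpu) forces fan = True.
  then (~open | ~pump | ~safe) forces pump = False.
  then (key | pump) forces key = True.
Set ready = False.
All clauses satisfied.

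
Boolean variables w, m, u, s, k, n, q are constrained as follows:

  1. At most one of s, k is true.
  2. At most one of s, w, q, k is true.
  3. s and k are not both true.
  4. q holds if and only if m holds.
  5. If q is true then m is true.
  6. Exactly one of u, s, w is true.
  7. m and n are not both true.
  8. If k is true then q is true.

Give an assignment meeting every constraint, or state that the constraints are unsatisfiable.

w=F, m=F, u=F, s=T, k=F, n=F, q=F

  (1) {s, k}: 1 true — at most one ✓
  (2) {s, w, q, k}: 1 true — at most one ✓
  (3) s=T, k=F — not both ✓
  (4) q=F, m=F — same ✓
  (5) q=F ⇒ m: vacuous ✓
  (6) {u, s, w}: 1 true — exactly one ✓
  (7) m=F, n=F — not both ✓
  (8) k=F ⇒ q: vacuous ✓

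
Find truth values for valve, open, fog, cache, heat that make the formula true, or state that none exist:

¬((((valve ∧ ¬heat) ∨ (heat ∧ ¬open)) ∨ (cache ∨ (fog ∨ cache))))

valve: False, open: True, fog: False, cache: False, heat: True

  ¬((((valve ∧ ¬heat) ∨ (heat ∧ ¬open)) ∨ (cache ∨ (fog ∨ cache)))) = True
    ((valve ∧ ¬heat) ∨ (heat ∧ ¬open)) ∨ (cache ∨ (fog ∨ cache)) = False
      (valve ∧ ¬heat) ∨ (heat ∧ ¬open) = False
        valve ∧ ¬heat = False
          ¬heat = False
        heat ∧ ¬open = False
          ¬open = False
      cache ∨ (fog ∨ cache) = False
        fog ∨ cache = False
The formula evaluates to True.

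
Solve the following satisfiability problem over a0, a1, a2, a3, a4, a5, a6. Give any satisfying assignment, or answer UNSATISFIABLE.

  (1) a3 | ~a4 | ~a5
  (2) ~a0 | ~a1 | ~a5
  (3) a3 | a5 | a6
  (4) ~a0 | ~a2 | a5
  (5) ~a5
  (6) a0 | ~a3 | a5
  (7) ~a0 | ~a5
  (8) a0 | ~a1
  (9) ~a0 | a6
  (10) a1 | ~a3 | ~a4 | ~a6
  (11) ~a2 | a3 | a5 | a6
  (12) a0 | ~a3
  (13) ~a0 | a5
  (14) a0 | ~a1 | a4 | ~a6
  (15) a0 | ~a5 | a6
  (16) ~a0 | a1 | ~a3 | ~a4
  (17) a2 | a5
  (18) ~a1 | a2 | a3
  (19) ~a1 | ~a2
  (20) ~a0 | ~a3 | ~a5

a0 = False; a1 = False; a2 = True; a3 = False; a4 = False; a5 = False; a6 = True

Unit clause (~a5) forces a5 = False.
In (~a0 | a5) only ~a0 is left, so a0 = False.
In (a2 | a5) only a2 is left, so a2 = True.
In (~a1 | ~a2) only ~a1 is left, so a1 = False.
In (a0 | ~a3 | a5) only ~a3 is left, so a3 = False.
In (~a2 | a3 | a5 | a6) only a6 is left, so a6 = True.
Set a4 = False.
All clauses satisfied.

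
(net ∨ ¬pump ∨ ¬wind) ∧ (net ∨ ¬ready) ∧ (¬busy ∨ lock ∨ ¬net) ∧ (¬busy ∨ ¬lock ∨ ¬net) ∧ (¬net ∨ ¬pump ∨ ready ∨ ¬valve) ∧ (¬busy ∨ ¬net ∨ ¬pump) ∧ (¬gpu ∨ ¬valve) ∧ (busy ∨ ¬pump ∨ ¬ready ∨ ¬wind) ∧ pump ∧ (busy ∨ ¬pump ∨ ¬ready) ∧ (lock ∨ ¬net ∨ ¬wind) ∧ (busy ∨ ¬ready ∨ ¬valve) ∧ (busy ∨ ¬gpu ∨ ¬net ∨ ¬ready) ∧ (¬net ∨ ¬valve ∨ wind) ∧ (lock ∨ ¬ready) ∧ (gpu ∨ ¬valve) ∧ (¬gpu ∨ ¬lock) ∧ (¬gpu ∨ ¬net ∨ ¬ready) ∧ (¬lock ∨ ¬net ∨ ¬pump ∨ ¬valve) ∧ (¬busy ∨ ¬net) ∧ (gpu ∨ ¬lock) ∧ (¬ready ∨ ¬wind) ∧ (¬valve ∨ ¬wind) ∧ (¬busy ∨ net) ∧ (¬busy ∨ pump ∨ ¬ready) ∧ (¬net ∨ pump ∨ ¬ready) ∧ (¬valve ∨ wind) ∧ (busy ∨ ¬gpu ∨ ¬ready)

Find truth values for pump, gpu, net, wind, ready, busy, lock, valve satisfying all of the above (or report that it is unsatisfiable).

Unit clause (pump) forces pump = True.
Set gpu = False.
  then (gpu ∨ ¬valve) forces valve = False.
  then (gpu ∨ ¬lock) forces lock = False.
  then (lock ∨ ¬ready) forces ready = False.
Set net = False.
  then (net ∨ ¬pump ∨ ¬wind) forces wind = False.
  then (¬busy ∨ net) forces busy = False.
All clauses satisfied.

pump=T, gpu=F, net=F, wind=F, ready=F, busy=F, lock=F, valve=F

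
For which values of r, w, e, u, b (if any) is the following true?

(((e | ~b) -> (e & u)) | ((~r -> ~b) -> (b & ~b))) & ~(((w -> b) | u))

UNSATISFIABLE

Case b = True: the conjunct ~(((w -> b) | u)) becomes ~((True | u)) = False.
Case b = False: the formula simplifies to (e & u) & ~((~w | u)).
  u = True: the conjunct ~((~w | u)) becomes ~((~w | True)) = False.
  u = False: the conjunct u is False.
Both cases fail — unsatisfiable.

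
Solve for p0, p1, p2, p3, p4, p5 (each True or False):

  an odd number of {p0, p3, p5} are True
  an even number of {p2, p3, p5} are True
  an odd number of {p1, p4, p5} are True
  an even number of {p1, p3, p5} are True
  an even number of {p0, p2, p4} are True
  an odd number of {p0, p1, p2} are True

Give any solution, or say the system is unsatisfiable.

p0 = True, p1 = False, p2 = False, p3 = False, p4 = True, p5 = False

{p0, p3, p5}: 1 true → odd ✓
{p2, p3, p5}: 0 true → even ✓
{p1, p4, p5}: 1 true → odd ✓
{p1, p3, p5}: 0 true → even ✓
{p0, p2, p4}: 2 true → even ✓
{p0, p1, p2}: 1 true → odd ✓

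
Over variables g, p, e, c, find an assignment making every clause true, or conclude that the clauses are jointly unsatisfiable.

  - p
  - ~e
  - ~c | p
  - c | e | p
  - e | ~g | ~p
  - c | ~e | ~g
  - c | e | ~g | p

g: False, p: True, e: False, c: True

Unit clause (p) forces p = True.
Unit clause (~e) forces e = False.
In (e | ~g | ~p) only ~g is left, so g = False.
Set c = True.
All clauses satisfied.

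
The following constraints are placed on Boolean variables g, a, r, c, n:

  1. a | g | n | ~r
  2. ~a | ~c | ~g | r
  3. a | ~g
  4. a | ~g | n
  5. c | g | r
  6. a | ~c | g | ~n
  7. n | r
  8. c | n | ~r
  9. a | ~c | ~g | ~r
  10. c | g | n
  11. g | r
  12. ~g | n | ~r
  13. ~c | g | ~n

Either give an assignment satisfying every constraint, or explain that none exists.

Set g = True.
  then (a | ~g) forces a = True.
Set r = True.
  then (~g | n | ~r) forces n = True.
Set c = True.
All clauses satisfied.

g=T, a=T, r=T, c=T, n=T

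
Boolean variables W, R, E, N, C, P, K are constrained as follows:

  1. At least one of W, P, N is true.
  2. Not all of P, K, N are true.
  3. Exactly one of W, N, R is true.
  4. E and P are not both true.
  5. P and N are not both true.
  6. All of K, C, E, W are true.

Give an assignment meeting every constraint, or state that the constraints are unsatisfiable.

W = True, R = False, E = True, N = False, C = True, P = False, K = True

  (1) {W, P, N}: 1 true — at least one ✓
  (2) {P, K, N}: 1/3 true — not all ✓
  (3) {W, N, R}: 1 true — exactly one ✓
  (4) E=T, P=F — not both ✓
  (5) P=F, N=F — not both ✓
  (6) {K, C, E, W}: all 4 true ✓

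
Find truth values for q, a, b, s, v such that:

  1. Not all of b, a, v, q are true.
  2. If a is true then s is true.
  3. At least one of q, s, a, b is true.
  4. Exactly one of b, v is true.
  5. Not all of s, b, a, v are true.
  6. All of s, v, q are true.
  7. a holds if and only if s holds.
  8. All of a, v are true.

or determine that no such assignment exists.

q=T; a=T; b=F; s=T; v=T

  (1) {b, a, v, q}: 3/4 true — not all ✓
  (2) a=T ⇒ s: T ✓
  (3) {q, s, a, b}: 3 true — at least one ✓
  (4) {b, v}: 1 true — exactly one ✓
  (5) {s, b, a, v}: 3/4 true — not all ✓
  (6) {s, v, q}: all 3 true ✓
  (7) a=T, s=T — same ✓
  (8) {a, v}: all 2 true ✓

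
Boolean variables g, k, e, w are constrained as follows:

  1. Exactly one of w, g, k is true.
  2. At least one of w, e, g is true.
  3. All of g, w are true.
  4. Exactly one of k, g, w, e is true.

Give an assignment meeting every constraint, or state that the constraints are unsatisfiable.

The formula is unsatisfiable.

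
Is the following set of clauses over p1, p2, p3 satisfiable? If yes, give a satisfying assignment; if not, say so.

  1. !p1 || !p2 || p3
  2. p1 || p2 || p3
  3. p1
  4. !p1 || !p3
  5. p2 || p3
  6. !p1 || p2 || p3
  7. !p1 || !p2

The formula is unsatisfiable.

Case p1 = True:
  (!p1 || !p3) forces p3 = False.
  (!p1 || !p2 || p3) forces p2 = False.
  Clause (p2 || p3) is falsified — contradiction.
Case p1 = False:
  Clause (p1) is falsified — contradiction.
Both cases fail, so the formula is unsatisfiable.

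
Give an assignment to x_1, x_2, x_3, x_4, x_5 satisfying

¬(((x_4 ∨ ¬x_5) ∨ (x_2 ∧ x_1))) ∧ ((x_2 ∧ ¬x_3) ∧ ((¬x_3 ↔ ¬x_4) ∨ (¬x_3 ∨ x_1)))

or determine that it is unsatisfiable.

x_1: False, x_2: True, x_3: False, x_4: False, x_5: True

  ¬(((x_4 ∨ ¬x_5) ∨ (x_2 ∧ x_1))) = True
    (x_4 ∨ ¬x_5) ∨ (x_2 ∧ x_1) = False
      x_4 ∨ ¬x_5 = False
        ¬x_5 = False
      x_2 ∧ x_1 = False
  (x_2 ∧ ¬x_3) ∧ ((¬x_3 ↔ ¬x_4) ∨ (¬x_3 ∨ x_1)) = True
    x_2 ∧ ¬x_3 = True
      ¬x_3 = True
    (¬x_3 ↔ ¬x_4) ∨ (¬x_3 ∨ x_1) = True
      ¬x_3 ↔ ¬x_4 = True
        ¬x_3 = True
        ¬x_4 = True
      ¬x_3 ∨ x_1 = True
        ¬x_3 = True
Both conjuncts True, so the formula holds.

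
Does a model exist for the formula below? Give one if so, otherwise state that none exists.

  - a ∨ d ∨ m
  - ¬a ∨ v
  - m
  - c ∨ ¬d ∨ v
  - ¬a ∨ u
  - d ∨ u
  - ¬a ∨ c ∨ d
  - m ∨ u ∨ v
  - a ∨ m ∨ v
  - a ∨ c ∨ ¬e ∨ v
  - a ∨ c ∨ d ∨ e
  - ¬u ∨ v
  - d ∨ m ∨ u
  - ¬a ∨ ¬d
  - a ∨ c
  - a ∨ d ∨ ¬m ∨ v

Unit clause (m) forces m = True.
Set e = True.
Set v = True.
Try c = False:
  (a ∨ c) forces a = True.
  (¬a ∨ u) forces u = True.
  (¬a ∨ c ∨ d) forces d = True.
  clause (¬a ∨ ¬d) is falsified — backtrack.
So c = True.
Set a = True.
  then (¬a ∨ u) forces u = True.
  then (¬a ∨ ¬d) forces d = False.
All clauses satisfied.

e = True, v = True, c = True, a = True, m = True, u = True, d = False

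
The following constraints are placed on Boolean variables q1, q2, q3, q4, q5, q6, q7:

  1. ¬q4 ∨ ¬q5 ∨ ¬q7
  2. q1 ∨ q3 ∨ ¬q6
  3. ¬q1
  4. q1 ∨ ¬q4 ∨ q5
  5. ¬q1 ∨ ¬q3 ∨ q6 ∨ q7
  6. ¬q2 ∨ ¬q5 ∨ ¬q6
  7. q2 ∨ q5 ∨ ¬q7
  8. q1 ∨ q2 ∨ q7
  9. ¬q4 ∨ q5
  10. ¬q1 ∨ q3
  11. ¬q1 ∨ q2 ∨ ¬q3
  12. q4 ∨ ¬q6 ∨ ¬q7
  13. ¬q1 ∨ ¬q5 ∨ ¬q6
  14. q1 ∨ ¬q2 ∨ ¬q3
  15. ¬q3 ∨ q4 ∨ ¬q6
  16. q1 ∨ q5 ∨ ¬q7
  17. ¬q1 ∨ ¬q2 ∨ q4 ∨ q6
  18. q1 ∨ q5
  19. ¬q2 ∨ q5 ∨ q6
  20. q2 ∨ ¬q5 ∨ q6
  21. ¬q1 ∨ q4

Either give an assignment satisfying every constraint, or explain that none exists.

q1: False, q2: True, q3: False, q4: False, q5: True, q6: False, q7: False

Unit clause (¬q1) forces q1 = False.
In (q1 ∨ q5) only q5 is left, so q5 = True.
Try q2 = False:
  (q1 ∨ q2 ∨ q7) forces q7 = True.
  (¬q4 ∨ ¬q5 ∨ ¬q7) forces q4 = False.
  (q4 ∨ ¬q6 ∨ ¬q7) forces q6 = False.
  clause (q2 ∨ ¬q5 ∨ q6) is falsified — backtrack.
So q2 = True.
  then (¬q2 ∨ ¬q5 ∨ ¬q6) forces q6 = False.
  then (q1 ∨ ¬q2 ∨ ¬q3) forces q3 = False.
Set q4 = False.
Set q7 = False.
All clauses satisfied.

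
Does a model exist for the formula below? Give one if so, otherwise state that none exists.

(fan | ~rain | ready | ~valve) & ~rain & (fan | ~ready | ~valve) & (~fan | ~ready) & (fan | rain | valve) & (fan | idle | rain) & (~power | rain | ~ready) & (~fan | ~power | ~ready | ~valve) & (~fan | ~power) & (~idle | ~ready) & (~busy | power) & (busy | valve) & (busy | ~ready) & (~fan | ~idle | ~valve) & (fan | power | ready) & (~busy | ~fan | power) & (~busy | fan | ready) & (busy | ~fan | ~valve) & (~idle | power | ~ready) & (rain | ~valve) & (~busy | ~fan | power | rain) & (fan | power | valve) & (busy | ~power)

Unsatisfiable — no assignment works.

Case rain = True:
  Clause (~rain) is falsified — contradiction.
Case rain = False:
  (rain | ~valve) forces valve = False.
  (fan | rain | valve) forces fan = True.
  (~fan | ~ready) forces ready = False.
  (~fan | ~power) forces power = False.
  (~busy | power) forces busy = False.
  Clause (busy | valve) is falsified — contradiction.
Both cases fail, so the formula is unsatisfiable.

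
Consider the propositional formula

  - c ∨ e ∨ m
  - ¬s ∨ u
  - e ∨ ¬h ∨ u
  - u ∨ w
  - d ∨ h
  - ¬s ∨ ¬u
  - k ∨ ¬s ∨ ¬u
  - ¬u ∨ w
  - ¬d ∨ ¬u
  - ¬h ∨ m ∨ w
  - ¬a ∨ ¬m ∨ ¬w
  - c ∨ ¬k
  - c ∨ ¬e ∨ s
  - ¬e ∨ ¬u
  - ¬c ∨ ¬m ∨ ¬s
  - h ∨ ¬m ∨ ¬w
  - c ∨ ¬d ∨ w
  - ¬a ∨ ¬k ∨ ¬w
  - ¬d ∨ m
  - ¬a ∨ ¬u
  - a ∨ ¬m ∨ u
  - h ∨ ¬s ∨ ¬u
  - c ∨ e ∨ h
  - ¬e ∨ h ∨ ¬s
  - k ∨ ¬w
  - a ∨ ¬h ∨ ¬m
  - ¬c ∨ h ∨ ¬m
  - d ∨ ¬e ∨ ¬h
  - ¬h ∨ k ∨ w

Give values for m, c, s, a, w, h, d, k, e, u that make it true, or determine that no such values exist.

m = False, c = True, s = False, a = False, w = True, h = True, d = False, k = True, e = False, u = True

Set m = False.
  then (¬d ∨ m) forces d = False.
  then (d ∨ h) forces h = True.
  then (¬h ∨ m ∨ w) forces w = True.
  then (k ∨ ¬w) forces k = True.
  then (d ∨ ¬e ∨ ¬h) forces e = False.
  then (c ∨ e ∨ m) forces c = True.
  then (e ∨ ¬h ∨ u) forces u = True.
  then (¬s ∨ ¬u) forces s = False.
  then (¬a ∨ ¬k ∨ ¬w) forces a = False.
All clauses satisfied.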